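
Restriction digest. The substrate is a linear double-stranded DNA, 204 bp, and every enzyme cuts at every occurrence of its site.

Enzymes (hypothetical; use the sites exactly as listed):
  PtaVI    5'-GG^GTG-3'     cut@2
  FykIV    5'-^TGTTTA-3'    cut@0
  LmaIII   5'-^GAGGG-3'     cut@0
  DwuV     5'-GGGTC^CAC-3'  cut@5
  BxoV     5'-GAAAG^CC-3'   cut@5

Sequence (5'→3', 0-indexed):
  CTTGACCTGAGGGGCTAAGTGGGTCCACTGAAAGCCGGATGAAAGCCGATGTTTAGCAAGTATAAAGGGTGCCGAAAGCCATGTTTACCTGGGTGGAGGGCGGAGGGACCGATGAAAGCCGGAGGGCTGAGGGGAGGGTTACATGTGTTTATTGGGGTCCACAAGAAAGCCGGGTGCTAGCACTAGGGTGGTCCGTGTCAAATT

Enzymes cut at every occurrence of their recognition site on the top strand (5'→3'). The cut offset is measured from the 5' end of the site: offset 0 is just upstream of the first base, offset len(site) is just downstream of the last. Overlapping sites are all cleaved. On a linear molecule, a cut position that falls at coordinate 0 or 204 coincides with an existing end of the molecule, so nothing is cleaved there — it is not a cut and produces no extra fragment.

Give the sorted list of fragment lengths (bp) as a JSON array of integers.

Scan for sites:
  PtaVI GGGTG/2: at [66, 90, 171, 185] ⇒ [68, 92, 173, 187]
  FykIV TGTTTA/0: at [49, 81, 145] ⇒ [49, 81, 145]
  LmaIII GAGGG/0: at [8, 95, 102, 121, 128, 133] ⇒ [8, 95, 102, 121, 128, 133]
  DwuV GGGTCCAC/5: at [20, 154] ⇒ [25, 159]
  BxoV GAAAGCC/5: at [29, 40, 73, 113, 164] ⇒ [34, 45, 78, 118, 169]

All cut coordinates (distinct, sorted): [8, 25, 34, 45, 49, 68, 78, 81, 92, 95, 102, 118, 121, 128, 133, 145, 159, 169, 173, 187]

Fragments:
  [0,8): 8 bp
  [8,25): 17 bp
  [25,34): 9 bp
  [34,45): 11 bp
  [45,49): 4 bp
  [49,68): 19 bp
  [68,78): 10 bp
  [78,81): 3 bp
  [81,92): 11 bp
  [92,95): 3 bp
  [95,102): 7 bp
  [102,118): 16 bp
  [118,121): 3 bp
  [121,128): 7 bp
  [128,133): 5 bp
  [133,145): 12 bp
  [145,159): 14 bp
  [159,169): 10 bp
  [169,173): 4 bp
  [173,187): 14 bp
  [187,204): 17 bp

[3,3,3,4,4,5,7,7,8,9,10,10,11,11,12,14,14,16,17,17,19]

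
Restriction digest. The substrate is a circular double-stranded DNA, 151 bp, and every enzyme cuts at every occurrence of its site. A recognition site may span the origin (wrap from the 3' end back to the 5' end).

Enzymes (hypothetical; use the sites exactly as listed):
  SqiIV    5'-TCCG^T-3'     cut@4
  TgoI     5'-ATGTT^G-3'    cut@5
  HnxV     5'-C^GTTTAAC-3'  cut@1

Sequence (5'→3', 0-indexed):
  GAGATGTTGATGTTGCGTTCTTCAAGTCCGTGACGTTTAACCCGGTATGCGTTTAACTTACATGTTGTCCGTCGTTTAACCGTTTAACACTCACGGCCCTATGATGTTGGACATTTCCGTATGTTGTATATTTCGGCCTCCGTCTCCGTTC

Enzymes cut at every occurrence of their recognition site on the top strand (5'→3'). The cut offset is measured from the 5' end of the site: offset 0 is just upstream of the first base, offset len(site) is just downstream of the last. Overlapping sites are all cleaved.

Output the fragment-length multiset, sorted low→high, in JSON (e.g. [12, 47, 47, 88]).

[2,4,5,6,6,6,8,11,11,16,16,16,17,27]

Scan for sites:
  SqiIV TCCGT/4: at [26, 67, 115, 138, 144] ⇒ [30, 71, 119, 142, 148]
  TgoI ATGTTG/5: at [3, 9, 61, 103, 120] ⇒ [8, 14, 66, 108, 125]
  HnxV CGTTTAAC/1: at [33, 49, 72, 80] ⇒ [34, 50, 73, 81]

All cut coordinates (distinct, sorted): [8, 14, 30, 34, 50, 66, 71, 73, 81, 108, 119, 125, 142, 148]

Fragments:
  8→14: 6 bp
  14→30: 16 bp
  30→34: 4 bp
  34→50: 16 bp
  50→66: 16 bp
  66→71: 5 bp
  71→73: 2 bp
  73→81: 8 bp
  81→108: 27 bp
  108→119: 11 bp
  119→125: 6 bp
  125→142: 17 bp
  142→148: 6 bp
  148→8 (wrap): 151-148+8 = 11 bp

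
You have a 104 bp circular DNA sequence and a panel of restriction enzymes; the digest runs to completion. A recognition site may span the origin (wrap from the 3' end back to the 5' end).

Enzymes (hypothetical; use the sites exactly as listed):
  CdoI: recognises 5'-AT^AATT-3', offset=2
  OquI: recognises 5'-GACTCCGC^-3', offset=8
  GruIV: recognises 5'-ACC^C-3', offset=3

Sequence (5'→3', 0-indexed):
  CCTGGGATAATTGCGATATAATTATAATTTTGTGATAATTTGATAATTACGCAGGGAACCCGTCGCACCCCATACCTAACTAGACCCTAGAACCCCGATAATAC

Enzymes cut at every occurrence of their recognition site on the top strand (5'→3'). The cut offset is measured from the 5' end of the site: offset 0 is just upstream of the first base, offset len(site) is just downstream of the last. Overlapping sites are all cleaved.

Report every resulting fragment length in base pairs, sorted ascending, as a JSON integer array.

Per-enzyme occurrences:
  CdoI ATAATT/2: at [6, 17, 23, 34, 42] ⇒ [8, 19, 25, 36, 44]
  OquI (GACTCCGC, off=8): no sites
  GruIV ACCC/3: at [57, 66, 83, 91, 102] ⇒ [1, 60, 69, 86, 94]

All cut coordinates (distinct, sorted): [1, 8, 19, 25, 36, 44, 60, 69, 86, 94]

Fragment lengths:
  1→8: 7 bp
  8→19: 11 bp
  19→25: 6 bp
  25→36: 11 bp
  36→44: 8 bp
  44→60: 16 bp
  60→69: 9 bp
  69→86: 17 bp
  86→94: 8 bp
  94→1 (wrap): 104-94+1 = 11 bp

[6,7,8,8,9,11,11,11,16,17]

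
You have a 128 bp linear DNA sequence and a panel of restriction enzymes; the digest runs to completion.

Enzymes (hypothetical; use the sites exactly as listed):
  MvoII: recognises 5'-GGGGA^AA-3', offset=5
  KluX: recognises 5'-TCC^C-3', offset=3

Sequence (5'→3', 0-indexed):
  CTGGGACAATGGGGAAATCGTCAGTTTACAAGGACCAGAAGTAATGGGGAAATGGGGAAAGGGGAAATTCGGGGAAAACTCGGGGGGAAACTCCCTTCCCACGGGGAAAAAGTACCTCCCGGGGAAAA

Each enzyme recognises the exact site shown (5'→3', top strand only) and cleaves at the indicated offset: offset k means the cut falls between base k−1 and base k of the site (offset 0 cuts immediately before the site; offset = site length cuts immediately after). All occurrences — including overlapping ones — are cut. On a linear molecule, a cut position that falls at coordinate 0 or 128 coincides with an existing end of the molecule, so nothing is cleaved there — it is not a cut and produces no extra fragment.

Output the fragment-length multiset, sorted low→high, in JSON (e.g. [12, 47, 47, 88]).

[3,5,6,6,7,8,8,10,12,13,15,35]

Site scan:
  MvoII GGGGAAA/5: at [10, 45, 53, 60, 70, 83, 102, 120] ⇒ [15, 50, 58, 65, 75, 88, 107, 125]
  KluX TCCC/3: at [91, 96, 116] ⇒ [94, 99, 119]

Pooled cuts: [15, 50, 58, 65, 75, 88, 94, 99, 107, 119, 125]

Fragments:
  [0,15): 15 bp
  [15,50): 35 bp
  [50,58): 8 bp
  [58,65): 7 bp
  [65,75): 10 bp
  [75,88): 13 bp
  [88,94): 6 bp
  [94,99): 5 bp
  [99,107): 8 bp
  [107,119): 12 bp
  [119,125): 6 bp
  [125,128): 3 bp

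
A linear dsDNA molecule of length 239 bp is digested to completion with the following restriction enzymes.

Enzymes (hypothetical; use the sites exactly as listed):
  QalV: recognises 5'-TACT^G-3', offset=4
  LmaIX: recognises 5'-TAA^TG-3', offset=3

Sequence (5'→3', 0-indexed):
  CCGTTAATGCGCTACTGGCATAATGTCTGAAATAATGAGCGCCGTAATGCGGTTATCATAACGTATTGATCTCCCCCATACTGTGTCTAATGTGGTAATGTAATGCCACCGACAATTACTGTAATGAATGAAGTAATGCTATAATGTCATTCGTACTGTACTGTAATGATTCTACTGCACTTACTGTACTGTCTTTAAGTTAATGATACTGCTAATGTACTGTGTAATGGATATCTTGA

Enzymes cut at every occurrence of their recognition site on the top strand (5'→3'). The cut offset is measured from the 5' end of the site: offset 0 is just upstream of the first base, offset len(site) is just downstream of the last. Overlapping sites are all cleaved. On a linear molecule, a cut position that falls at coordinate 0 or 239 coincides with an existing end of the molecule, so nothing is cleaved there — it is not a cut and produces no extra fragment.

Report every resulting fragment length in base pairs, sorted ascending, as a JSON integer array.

Per-enzyme occurrences:
  QalV TACTG/4: at [12, 78, 116, 153, 158, 172, 181, 186, 206, 217] ⇒ [16, 82, 120, 157, 162, 176, 185, 190, 210, 221]
  LmaIX TAATG/3: at [4, 20, 32, 44, 87, 95, 100, 121, 133, 141, 163, 200, 212, 224] ⇒ [7, 23, 35, 47, 90, 98, 103, 124, 136, 144, 166, 203, 215, 227]

Pooled cuts: [7, 16, 23, 35, 47, 82, 90, 98, 103, 120, 124, 136, 144, 157, 162, 166, 176, 185, 190, 203, 210, 215, 221, 227]

Fragments:
  [0,7): 7 bp
  [7,16): 9 bp
  [16,23): 7 bp
  [23,35): 12 bp
  [35,47): 12 bp
  [47,82): 35 bp
  [82,90): 8 bp
  [90,98): 8 bp
  [98,103): 5 bp
  [103,120): 17 bp
  [120,124): 4 bp
  [124,136): 12 bp
  [136,144): 8 bp
  [144,157): 13 bp
  [157,162): 5 bp
  [162,166): 4 bp
  [166,176): 10 bp
  [176,185): 9 bp
  [185,190): 5 bp
  [190,203): 13 bp
  [203,210): 7 bp
  [210,215): 5 bp
  [215,221): 6 bp
  [221,227): 6 bp
  [227,239): 12 bp

[4,4,5,5,5,5,6,6,7,7,7,8,8,8,9,9,10,12,12,12,12,13,13,17,35]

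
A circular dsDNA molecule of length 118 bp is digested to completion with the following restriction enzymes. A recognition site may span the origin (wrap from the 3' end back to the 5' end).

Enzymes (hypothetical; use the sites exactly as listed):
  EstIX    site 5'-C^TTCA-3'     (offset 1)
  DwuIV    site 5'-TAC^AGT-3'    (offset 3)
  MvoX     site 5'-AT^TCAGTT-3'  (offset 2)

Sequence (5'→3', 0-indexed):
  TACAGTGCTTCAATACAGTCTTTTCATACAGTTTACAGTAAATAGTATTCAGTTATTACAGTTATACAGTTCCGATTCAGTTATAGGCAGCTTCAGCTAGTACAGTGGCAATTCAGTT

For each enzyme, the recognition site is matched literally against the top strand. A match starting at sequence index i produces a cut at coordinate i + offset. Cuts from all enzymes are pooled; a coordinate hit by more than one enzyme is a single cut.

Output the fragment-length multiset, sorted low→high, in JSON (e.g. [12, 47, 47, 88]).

[5,7,8,8,9,9,9,11,12,12,13,15]

Site scan:
  EstIX (CTTCA, off=1): starts [7, 90] → cuts [8, 91]
  DwuIV (TACAGT, off=3): starts [0, 13, 26, 33, 56, 64, 100] → cuts [3, 16, 29, 36, 59, 67, 103]
  MvoX (ATTCAGTT, off=2): starts [46, 74, 110] → cuts [48, 76, 112]

All cut coordinates (distinct, sorted): [3, 8, 16, 29, 36, 48, 59, 67, 76, 91, 103, 112]

Fragment lengths:
  3→8: 5 bp
  8→16: 8 bp
  16→29: 13 bp
  29→36: 7 bp
  36→48: 12 bp
  48→59: 11 bp
  59→67: 8 bp
  67→76: 9 bp
  76→91: 15 bp
  91→103: 12 bp
  103→112: 9 bp
  112→3 (wrap): 118-112+3 = 9 bp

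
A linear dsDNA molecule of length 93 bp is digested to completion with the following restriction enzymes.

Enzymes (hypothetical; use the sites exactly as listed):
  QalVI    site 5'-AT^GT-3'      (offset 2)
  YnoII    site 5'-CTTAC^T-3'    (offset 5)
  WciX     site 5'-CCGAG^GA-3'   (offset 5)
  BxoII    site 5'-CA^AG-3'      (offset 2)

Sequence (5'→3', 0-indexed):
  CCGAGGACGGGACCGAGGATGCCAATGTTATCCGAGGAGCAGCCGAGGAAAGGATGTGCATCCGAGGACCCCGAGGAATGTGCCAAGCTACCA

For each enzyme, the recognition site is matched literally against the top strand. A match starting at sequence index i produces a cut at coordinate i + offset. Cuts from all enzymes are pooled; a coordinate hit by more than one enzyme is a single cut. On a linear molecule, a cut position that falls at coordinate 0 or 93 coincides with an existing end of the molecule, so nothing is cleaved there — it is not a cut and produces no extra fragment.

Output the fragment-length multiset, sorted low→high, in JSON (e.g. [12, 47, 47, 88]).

[4,5,6,8,8,9,9,10,11,11,12]

Site scan:
  QalVI ATGT/2: at [24, 53, 77] ⇒ [26, 55, 79]
  YnoII (CTTACT, off=5): no sites
  WciX CCGAGGA/5: at [0, 12, 31, 42, 61, 70] ⇒ [5, 17, 36, 47, 66, 75]
  BxoII CAAG/2: at [83] ⇒ [85]

Pooled cuts: [5, 17, 26, 36, 47, 55, 66, 75, 79, 85]

Fragments:
  [0,5): 5 bp
  [5,17): 12 bp
  [17,26): 9 bp
  [26,36): 10 bp
  [36,47): 11 bp
  [47,55): 8 bp
  [55,66): 11 bp
  [66,75): 9 bp
  [75,79): 4 bp
  [79,85): 6 bp
  [85,93): 8 bp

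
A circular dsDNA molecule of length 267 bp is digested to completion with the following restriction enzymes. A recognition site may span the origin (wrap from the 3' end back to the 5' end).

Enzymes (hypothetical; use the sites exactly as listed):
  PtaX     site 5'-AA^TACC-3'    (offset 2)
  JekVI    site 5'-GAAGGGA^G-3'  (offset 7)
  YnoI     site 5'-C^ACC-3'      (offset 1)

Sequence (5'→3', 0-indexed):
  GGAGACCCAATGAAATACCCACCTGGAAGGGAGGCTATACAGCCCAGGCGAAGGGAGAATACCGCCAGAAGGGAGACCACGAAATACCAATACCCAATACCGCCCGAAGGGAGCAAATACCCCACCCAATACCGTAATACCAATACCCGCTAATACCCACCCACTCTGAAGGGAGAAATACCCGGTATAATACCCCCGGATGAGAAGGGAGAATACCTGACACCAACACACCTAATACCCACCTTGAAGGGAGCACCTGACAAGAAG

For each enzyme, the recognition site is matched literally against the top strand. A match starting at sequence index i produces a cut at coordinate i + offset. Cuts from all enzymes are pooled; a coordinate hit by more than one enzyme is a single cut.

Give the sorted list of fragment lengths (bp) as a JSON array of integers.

[2,3,3,4,5,5,5,5,6,6,6,6,6,7,8,8,8,10,10,12,12,12,12,15,15,16,16,20,24]

Scan for sites:
  PtaX AATACC/2: at [13, 57, 82, 88, 95, 115, 127, 135, 141, 151, 176, 188, 211, 233] ⇒ [15, 59, 84, 90, 97, 117, 129, 137, 143, 153, 178, 190, 213, 235]
  JekVI GAAGGGAG/7: at [25, 49, 67, 105, 167, 203, 245, 263] ⇒ [3, 32, 56, 74, 112, 174, 210, 252]
  YnoI CACC/1: at [19, 122, 157, 220, 228, 239, 253] ⇒ [20, 123, 158, 221, 229, 240, 254]

All cut coordinates (distinct, sorted): [3, 15, 20, 32, 56, 59, 74, 84, 90, 97, 112, 117, 123, 129, 137, 143, 153, 158, 174, 178, 190, 210, 213, 221, 229, 235, 240, 252, 254]

Fragments:
  3→15: 12 bp
  15→20: 5 bp
  20→32: 12 bp
  32→56: 24 bp
  56→59: 3 bp
  59→74: 15 bp
  74→84: 10 bp
  84→90: 6 bp
  90→97: 7 bp
  97→112: 15 bp
  112→117: 5 bp
  117→123: 6 bp
  123→129: 6 bp
  129→137: 8 bp
  137→143: 6 bp
  143→153: 10 bp
  153→158: 5 bp
  158→174: 16 bp
  174→178: 4 bp
  178→190: 12 bp
  190→210: 20 bp
  210→213: 3 bp
  213→221: 8 bp
  221→229: 8 bp
  229→235: 6 bp
  235→240: 5 bp
  240→252: 12 bp
  252→254: 2 bp
  254→3 (wrap): 267-254+3 = 16 bp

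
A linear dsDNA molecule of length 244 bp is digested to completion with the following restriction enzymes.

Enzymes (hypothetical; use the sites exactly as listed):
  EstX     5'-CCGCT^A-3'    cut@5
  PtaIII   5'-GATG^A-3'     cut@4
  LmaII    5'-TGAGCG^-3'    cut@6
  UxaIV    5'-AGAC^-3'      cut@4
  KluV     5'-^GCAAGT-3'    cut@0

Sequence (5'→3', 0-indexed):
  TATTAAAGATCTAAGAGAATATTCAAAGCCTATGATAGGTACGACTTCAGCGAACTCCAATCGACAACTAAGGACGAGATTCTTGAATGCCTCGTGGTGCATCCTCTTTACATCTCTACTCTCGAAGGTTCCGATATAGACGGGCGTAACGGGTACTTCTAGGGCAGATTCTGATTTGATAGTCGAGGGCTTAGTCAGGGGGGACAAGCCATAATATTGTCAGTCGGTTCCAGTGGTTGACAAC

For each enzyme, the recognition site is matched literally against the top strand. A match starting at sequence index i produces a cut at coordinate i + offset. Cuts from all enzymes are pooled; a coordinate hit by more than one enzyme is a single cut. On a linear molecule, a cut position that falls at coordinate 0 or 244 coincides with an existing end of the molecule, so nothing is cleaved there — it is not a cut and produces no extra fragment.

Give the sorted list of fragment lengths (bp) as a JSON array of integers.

[103,141]

Per-enzyme occurrences:
  EstX (CCGCTA, off=5): no sites
  PtaIII (GATGA, off=4): no sites
  LmaII (TGAGCG, off=6): no sites
  UxaIV (AGAC, off=4): starts [137] → cuts [141]
  KluV (GCAAGT, off=0): no sites

Pooled cuts: [141]

Fragment lengths:
  [0,141): 141 bp
  [141,244): 103 bp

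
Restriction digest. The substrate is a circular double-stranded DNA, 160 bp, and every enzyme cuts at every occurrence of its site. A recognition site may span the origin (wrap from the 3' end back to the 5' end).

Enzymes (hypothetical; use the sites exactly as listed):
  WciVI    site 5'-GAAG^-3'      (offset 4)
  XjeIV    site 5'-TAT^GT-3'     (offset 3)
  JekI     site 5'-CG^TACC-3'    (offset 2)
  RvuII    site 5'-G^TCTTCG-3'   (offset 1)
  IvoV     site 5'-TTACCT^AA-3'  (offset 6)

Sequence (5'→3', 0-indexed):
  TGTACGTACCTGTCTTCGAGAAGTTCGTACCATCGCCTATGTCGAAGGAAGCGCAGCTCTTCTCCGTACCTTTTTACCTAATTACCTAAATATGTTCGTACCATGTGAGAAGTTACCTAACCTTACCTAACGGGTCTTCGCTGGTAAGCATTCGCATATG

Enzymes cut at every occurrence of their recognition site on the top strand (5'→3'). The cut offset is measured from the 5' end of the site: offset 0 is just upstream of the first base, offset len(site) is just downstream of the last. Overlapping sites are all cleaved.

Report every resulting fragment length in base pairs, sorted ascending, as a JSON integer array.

Per-enzyme occurrences:
  WciVI GAAG/4: at [19, 43, 47, 108] ⇒ [23, 47, 51, 112]
  XjeIV TATGT/3: at [37, 90, 156] ⇒ [40, 93, 159]
  JekI CGTACC/2: at [4, 25, 64, 96] ⇒ [6, 27, 66, 98]
  RvuII GTCTTCG/1: at [11, 133] ⇒ [12, 134]
  IvoV TTACCTAA/6: at [73, 81, 112, 122] ⇒ [79, 87, 118, 128]

Pooled cuts: [6, 12, 23, 27, 40, 47, 51, 66, 79, 87, 93, 98, 112, 118, 128, 134, 159]

Fragment lengths:
  6→12: 6 bp
  12→23: 11 bp
  23→27: 4 bp
  27→40: 13 bp
  40→47: 7 bp
  47→51: 4 bp
  51→66: 15 bp
  66→79: 13 bp
  79→87: 8 bp
  87→93: 6 bp
  93→98: 5 bp
  98→112: 14 bp
  112→118: 6 bp
  118→128: 10 bp
  128→134: 6 bp
  134→159: 25 bp
  159→6 (wrap): 160-159+6 = 7 bp

[4,4,5,6,6,6,6,7,7,8,10,11,13,13,14,15,25]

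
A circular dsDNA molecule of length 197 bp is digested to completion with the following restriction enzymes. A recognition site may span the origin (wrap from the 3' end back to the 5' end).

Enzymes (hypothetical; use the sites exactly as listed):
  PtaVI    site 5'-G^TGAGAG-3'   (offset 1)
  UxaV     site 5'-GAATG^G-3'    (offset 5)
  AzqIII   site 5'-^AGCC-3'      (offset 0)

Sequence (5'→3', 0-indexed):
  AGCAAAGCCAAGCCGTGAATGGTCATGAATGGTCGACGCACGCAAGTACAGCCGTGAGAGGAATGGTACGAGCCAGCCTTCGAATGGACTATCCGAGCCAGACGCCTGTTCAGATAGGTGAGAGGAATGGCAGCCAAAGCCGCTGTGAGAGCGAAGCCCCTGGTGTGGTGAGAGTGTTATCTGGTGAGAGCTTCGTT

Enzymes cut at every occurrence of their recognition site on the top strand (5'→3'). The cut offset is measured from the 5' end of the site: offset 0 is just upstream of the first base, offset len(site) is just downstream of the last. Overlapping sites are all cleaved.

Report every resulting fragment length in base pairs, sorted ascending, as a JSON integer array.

Site scan:
  PtaVI GTGAGAG/1: at [53, 117, 144, 167, 183] ⇒ [54, 118, 145, 168, 184]
  UxaV GAATGG/5: at [16, 26, 60, 81, 124] ⇒ [21, 31, 65, 86, 129]
  AzqIII AGCC/0: at [5, 10, 49, 70, 74, 95, 131, 137, 154] ⇒ [5, 10, 49, 70, 74, 95, 131, 137, 154]

Pooled cuts: [5, 10, 21, 31, 49, 54, 65, 70, 74, 86, 95, 118, 129, 131, 137, 145, 154, 168, 184]

Fragments:
  5→10: 5 bp
  10→21: 11 bp
  21→31: 10 bp
  31→49: 18 bp
  49→54: 5 bp
  54→65: 11 bp
  65→70: 5 bp
  70→74: 4 bp
  74→86: 12 bp
  86→95: 9 bp
  95→118: 23 bp
  118→129: 11 bp
  129→131: 2 bp
  131→137: 6 bp
  137→145: 8 bp
  145→154: 9 bp
  154→168: 14 bp
  168→184: 16 bp
  184→5 (wrap): 197-184+5 = 18 bp

[2,4,5,5,5,6,8,9,9,10,11,11,11,12,14,16,18,18,23]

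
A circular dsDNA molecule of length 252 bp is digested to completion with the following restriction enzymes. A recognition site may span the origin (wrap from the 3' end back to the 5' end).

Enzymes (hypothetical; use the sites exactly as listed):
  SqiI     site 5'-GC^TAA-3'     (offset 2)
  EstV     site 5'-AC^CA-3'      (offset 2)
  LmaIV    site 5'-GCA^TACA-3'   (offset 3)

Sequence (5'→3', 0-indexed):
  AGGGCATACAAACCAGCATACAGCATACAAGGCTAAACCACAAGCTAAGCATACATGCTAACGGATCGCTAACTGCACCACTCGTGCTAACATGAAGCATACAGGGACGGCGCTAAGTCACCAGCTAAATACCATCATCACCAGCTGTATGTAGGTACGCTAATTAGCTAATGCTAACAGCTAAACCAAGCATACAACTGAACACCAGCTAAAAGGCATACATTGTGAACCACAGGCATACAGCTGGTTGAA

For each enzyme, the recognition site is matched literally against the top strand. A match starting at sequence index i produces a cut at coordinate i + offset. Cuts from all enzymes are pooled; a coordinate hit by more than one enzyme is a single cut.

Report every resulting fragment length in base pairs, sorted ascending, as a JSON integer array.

Scan for sites:
  SqiI (GCTAA, off=2): starts [31, 43, 56, 67, 85, 111, 123, 158, 166, 172, 179, 207] → cuts [33, 45, 58, 69, 87, 113, 125, 160, 168, 174, 181, 209]
  EstV (ACCA, off=2): starts [11, 36, 76, 119, 130, 139, 184, 203, 228] → cuts [13, 38, 78, 121, 132, 141, 186, 205, 230]
  LmaIV (GCATACA, off=3): starts [3, 15, 22, 48, 96, 189, 215, 235] → cuts [6, 18, 25, 51, 99, 192, 218, 238]

Pooled cuts: [6, 13, 18, 25, 33, 38, 45, 51, 58, 69, 78, 87, 99, 113, 121, 125, 132, 141, 160, 168, 174, 181, 186, 192, 205, 209, 218, 230, 238]

Fragment lengths:
  6→13: 7 bp
  13→18: 5 bp
  18→25: 7 bp
  25→33: 8 bp
  33→38: 5 bp
  38→45: 7 bp
  45→51: 6 bp
  51→58: 7 bp
  58→69: 11 bp
  69→78: 9 bp
  78→87: 9 bp
  87→99: 12 bp
  99→113: 14 bp
  113→121: 8 bp
  121→125: 4 bp
  125→132: 7 bp
  132→141: 9 bp
  141→160: 19 bp
  160→168: 8 bp
  168→174: 6 bp
  174→181: 7 bp
  181→186: 5 bp
  186→192: 6 bp
  192→205: 13 bp
  205→209: 4 bp
  209→218: 9 bp
  218→230: 12 bp
  230→238: 8 bp
  238→6 (wrap): 252-238+6 = 20 bp

[4,4,5,5,5,6,6,6,7,7,7,7,7,7,8,8,8,8,9,9,9,9,11,12,12,13,14,19,20]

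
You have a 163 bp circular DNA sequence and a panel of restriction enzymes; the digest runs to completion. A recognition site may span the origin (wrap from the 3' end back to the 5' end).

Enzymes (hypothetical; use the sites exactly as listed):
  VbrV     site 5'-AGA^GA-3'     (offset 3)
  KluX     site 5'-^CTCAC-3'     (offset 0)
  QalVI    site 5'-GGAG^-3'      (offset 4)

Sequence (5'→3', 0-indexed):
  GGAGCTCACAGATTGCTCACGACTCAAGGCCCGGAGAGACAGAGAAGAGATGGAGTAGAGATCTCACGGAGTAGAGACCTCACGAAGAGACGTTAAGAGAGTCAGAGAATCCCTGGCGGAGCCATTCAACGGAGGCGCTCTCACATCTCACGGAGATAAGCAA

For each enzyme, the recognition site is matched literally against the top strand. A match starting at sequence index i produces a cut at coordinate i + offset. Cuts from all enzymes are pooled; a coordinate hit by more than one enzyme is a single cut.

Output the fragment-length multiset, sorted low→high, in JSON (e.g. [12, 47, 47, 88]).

[1,3,3,4,4,5,5,6,7,7,8,9,9,10,10,11,12,13,15,21]

Site scan:
  VbrV (AGAGA, off=3): starts [34, 40, 45, 56, 72, 85, 95, 103] → cuts [37, 43, 48, 59, 75, 88, 98, 106]
  KluX (CTCAC, off=0): starts [4, 15, 62, 78, 139, 146] → cuts [4, 15, 62, 78, 139, 146]
  QalVI (GGAG, off=4): starts [0, 32, 51, 67, 117, 130, 151] → cuts [4, 36, 55, 71, 121, 134, 155]

Pooled cuts: [4, 15, 36, 37, 43, 48, 55, 59, 62, 71, 75, 78, 88, 98, 106, 121, 134, 139, 146, 155]

Fragment lengths:
  4→15: 11 bp
  15→36: 21 bp
  36→37: 1 bp
  37→43: 6 bp
  43→48: 5 bp
  48→55: 7 bp
  55→59: 4 bp
  59→62: 3 bp
  62→71: 9 bp
  71→75: 4 bp
  75→78: 3 bp
  78→88: 10 bp
  88→98: 10 bp
  98→106: 8 bp
  106→121: 15 bp
  121→134: 13 bp
  134→139: 5 bp
  139→146: 7 bp
  146→155: 9 bp
  155→4 (wrap): 163-155+4 = 12 bp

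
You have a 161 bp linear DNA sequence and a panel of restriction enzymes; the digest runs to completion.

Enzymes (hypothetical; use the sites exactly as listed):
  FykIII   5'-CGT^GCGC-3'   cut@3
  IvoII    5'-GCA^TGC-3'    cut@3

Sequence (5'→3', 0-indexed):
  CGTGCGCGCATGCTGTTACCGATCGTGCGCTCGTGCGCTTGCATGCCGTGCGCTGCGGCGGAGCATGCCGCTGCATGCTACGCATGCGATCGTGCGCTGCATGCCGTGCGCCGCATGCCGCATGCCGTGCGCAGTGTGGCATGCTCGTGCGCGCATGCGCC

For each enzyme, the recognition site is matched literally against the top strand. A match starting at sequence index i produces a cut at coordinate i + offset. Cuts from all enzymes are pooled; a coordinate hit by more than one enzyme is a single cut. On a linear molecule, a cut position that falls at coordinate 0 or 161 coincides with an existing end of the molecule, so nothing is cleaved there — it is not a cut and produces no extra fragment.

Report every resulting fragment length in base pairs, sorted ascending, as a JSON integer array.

[3,6,6,6,6,7,7,7,7,8,8,8,9,9,9,10,13,16,16]

Site scan:
  FykIII (CGTGCGC, off=3): starts [0, 23, 31, 46, 90, 104, 125, 145] → cuts [3, 26, 34, 49, 93, 107, 128, 148]
  IvoII (GCATGC, off=3): starts [7, 40, 62, 72, 81, 98, 112, 119, 138, 152] → cuts [10, 43, 65, 75, 84, 101, 115, 122, 141, 155]

Pooled cuts: [3, 10, 26, 34, 43, 49, 65, 75, 84, 93, 101, 107, 115, 122, 128, 141, 148, 155]

Fragments:
  [0,3): 3 bp
  [3,10): 7 bp
  [10,26): 16 bp
  [26,34): 8 bp
  [34,43): 9 bp
  [43,49): 6 bp
  [49,65): 16 bp
  [65,75): 10 bp
  [75,84): 9 bp
  [84,93): 9 bp
  [93,101): 8 bp
  [101,107): 6 bp
  [107,115): 8 bp
  [115,122): 7 bp
  [122,128): 6 bp
  [128,141): 13 bp
  [141,148): 7 bp
  [148,155): 7 bp
  [155,161): 6 bp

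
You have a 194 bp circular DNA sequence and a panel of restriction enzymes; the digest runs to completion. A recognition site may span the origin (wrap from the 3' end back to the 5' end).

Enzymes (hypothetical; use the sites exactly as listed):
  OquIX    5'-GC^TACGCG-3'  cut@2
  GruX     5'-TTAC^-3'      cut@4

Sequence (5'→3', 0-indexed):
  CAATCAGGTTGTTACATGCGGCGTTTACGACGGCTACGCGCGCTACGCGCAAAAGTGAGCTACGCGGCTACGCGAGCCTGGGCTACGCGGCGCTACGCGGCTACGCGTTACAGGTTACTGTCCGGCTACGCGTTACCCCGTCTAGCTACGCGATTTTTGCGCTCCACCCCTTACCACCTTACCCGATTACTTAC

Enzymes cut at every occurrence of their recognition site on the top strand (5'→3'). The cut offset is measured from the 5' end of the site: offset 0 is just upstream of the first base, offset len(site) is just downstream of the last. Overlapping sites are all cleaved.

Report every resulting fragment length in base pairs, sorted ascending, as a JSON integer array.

Scan for sites:
  OquIX (GCTACGCG, off=2): starts [32, 41, 58, 66, 81, 91, 99, 124, 144] → cuts [34, 43, 60, 68, 83, 93, 101, 126, 146]
  GruX (TTAC, off=4): starts [11, 24, 107, 114, 132, 170, 178, 186, 190] → cuts [0, 15, 28, 111, 118, 136, 174, 182, 190]

All cut coordinates (distinct, sorted): [0, 15, 28, 34, 43, 60, 68, 83, 93, 101, 111, 118, 126, 136, 146, 174, 182, 190]

Fragments:
  0→15: 15 bp
  15→28: 13 bp
  28→34: 6 bp
  34→43: 9 bp
  43→60: 17 bp
  60→68: 8 bp
  68→83: 15 bp
  83→93: 10 bp
  93→101: 8 bp
  101→111: 10 bp
  111→118: 7 bp
  118→126: 8 bp
  126→136: 10 bp
  136→146: 10 bp
  146→174: 28 bp
  174→182: 8 bp
  182→190: 8 bp
  190→0 (wrap): 194-190+0 = 4 bp

[4,6,7,8,8,8,8,8,9,10,10,10,10,13,15,15,17,28]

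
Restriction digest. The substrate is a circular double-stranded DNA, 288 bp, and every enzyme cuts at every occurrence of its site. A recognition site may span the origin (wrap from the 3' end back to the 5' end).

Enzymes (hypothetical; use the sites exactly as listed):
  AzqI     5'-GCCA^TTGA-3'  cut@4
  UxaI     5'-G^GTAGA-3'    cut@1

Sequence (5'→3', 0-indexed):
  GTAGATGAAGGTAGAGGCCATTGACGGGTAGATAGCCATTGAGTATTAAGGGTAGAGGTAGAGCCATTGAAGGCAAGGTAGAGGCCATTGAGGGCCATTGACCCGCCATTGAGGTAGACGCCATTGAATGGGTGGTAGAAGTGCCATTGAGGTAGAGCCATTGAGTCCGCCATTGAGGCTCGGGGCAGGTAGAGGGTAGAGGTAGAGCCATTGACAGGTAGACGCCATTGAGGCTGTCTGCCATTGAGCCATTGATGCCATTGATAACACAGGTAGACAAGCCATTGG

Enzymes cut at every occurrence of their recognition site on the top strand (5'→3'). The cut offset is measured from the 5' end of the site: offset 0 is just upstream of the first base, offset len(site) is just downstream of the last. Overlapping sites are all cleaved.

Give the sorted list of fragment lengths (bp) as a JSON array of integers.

Per-enzyme occurrences:
  AzqI GCCATTGA/4: at [16, 34, 62, 83, 93, 104, 119, 142, 156, 168, 206, 223, 239, 247, 256] ⇒ [20, 38, 66, 87, 97, 108, 123, 146, 160, 172, 210, 227, 243, 251, 260]
  UxaI GGTAGA/1: at [9, 26, 50, 56, 76, 112, 133, 150, 187, 194, 200, 216, 271, 287] ⇒ [0, 10, 27, 51, 57, 77, 113, 134, 151, 188, 195, 201, 217, 272]

Pooled cuts: [0, 10, 20, 27, 38, 51, 57, 66, 77, 87, 97, 108, 113, 123, 134, 146, 151, 160, 172, 188, 195, 201, 210, 217, 227, 243, 251, 260, 272]

Fragment lengths:
  0→10: 10 bp
  10→20: 10 bp
  20→27: 7 bp
  27→38: 11 bp
  38→51: 13 bp
  51→57: 6 bp
  57→66: 9 bp
  66→77: 11 bp
  77→87: 10 bp
  87→97: 10 bp
  97→108: 11 bp
  108→113: 5 bp
  113→123: 10 bp
  123→134: 11 bp
  134→146: 12 bp
  146→151: 5 bp
  151→160: 9 bp
  160→172: 12 bp
  172→188: 16 bp
  188→195: 7 bp
  195→201: 6 bp
  201→210: 9 bp
  210→217: 7 bp
  217→227: 10 bp
  227→243: 16 bp
  243→251: 8 bp
  251→260: 9 bp
  260→272: 12 bp
  272→0 (wrap): 288-272+0 = 16 bp

[5,5,6,6,7,7,7,8,9,9,9,9,10,10,10,10,10,10,11,11,11,11,12,12,12,13,16,16,16]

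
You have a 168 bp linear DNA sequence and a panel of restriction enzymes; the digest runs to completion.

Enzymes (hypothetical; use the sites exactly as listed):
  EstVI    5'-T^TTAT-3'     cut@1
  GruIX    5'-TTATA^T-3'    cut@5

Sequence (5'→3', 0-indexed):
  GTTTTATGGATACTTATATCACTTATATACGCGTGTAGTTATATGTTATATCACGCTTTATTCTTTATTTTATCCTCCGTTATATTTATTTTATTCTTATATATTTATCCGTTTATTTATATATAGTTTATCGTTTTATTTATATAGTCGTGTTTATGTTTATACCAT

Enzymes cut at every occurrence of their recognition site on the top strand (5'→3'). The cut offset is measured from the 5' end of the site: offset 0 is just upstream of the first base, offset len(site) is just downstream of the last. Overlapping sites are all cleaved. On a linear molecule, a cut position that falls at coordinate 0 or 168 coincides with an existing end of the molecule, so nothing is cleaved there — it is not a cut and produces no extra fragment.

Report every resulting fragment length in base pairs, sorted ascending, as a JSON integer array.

[1,3,3,4,4,5,5,5,5,6,6,7,7,7,8,8,9,9,9,11,15,15,16]

Per-enzyme occurrences:
  EstVI TTTAT/1: at [2, 56, 63, 68, 84, 89, 103, 111, 115, 126, 134, 138, 152, 158] ⇒ [3, 57, 64, 69, 85, 90, 104, 112, 116, 127, 135, 139, 153, 159]
  GruIX TTATAT/5: at [13, 22, 38, 45, 79, 96, 116, 139] ⇒ [18, 27, 43, 50, 84, 101, 121, 144]

All cut coordinates (distinct, sorted): [3, 18, 27, 43, 50, 57, 64, 69, 84, 85, 90, 101, 104, 112, 116, 121, 127, 135, 139, 144, 153, 159]

Fragment lengths:
  [0,3): 3 bp
  [3,18): 15 bp
  [18,27): 9 bp
  [27,43): 16 bp
  [43,50): 7 bp
  [50,57): 7 bp
  [57,64): 7 bp
  [64,69): 5 bp
  [69,84): 15 bp
  [84,85): 1 bp
  [85,90): 5 bp
  [90,101): 11 bp
  [101,104): 3 bp
  [104,112): 8 bp
  [112,116): 4 bp
  [116,121): 5 bp
  [121,127): 6 bp
  [127,135): 8 bp
  [135,139): 4 bp
  [139,144): 5 bp
  [144,153): 9 bp
  [153,159): 6 bp
  [159,168): 9 bp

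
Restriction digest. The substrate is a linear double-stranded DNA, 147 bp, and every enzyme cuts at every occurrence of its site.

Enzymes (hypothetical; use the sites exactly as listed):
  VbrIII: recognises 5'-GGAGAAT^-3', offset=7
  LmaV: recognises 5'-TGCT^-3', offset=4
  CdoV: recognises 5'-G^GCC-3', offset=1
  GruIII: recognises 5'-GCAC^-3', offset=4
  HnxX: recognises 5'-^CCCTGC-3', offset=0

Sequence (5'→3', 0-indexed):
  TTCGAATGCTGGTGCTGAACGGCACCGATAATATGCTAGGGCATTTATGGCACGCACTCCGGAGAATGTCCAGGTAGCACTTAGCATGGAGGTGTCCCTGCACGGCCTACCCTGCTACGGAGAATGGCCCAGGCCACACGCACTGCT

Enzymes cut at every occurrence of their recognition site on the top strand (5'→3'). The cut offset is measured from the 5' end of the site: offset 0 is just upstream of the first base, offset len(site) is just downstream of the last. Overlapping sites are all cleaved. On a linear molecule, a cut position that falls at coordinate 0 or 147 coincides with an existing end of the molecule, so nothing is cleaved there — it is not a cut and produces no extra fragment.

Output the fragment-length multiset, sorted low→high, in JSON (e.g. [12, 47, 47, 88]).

Site scan:
  VbrIII (GGAGAAT, off=7): starts [60, 118] → cuts [67, 125]
  LmaV (TGCT, off=4): starts [6, 12, 33, 112, 143] → cuts [10, 16, 37, 116] (position 147 is a terminus of the linear molecule — no cut)
  CdoV (GGCC, off=1): starts [103, 125, 131] → cuts [104, 126, 132]
  GruIII (GCAC, off=4): starts [21, 49, 53, 76, 99, 139] → cuts [25, 53, 57, 80, 103, 143]
  HnxX (CCCTGC, off=0): starts [95, 109] → cuts [95, 109]

All cut coordinates (distinct, sorted): [10, 16, 25, 37, 53, 57, 67, 80, 95, 103, 104, 109, 116, 125, 126, 132, 143]

Fragments:
  [0,10): 10 bp
  [10,16): 6 bp
  [16,25): 9 bp
  [25,37): 12 bp
  [37,53): 16 bp
  [53,57): 4 bp
  [57,67): 10 bp
  [67,80): 13 bp
  [80,95): 15 bp
  [95,103): 8 bp
  [103,104): 1 bp
  [104,109): 5 bp
  [109,116): 7 bp
  [116,125): 9 bp
  [125,126): 1 bp
  [126,132): 6 bp
  [132,143): 11 bp
  [143,147): 4 bp

[1,1,4,4,5,6,6,7,8,9,9,10,10,11,12,13,15,16]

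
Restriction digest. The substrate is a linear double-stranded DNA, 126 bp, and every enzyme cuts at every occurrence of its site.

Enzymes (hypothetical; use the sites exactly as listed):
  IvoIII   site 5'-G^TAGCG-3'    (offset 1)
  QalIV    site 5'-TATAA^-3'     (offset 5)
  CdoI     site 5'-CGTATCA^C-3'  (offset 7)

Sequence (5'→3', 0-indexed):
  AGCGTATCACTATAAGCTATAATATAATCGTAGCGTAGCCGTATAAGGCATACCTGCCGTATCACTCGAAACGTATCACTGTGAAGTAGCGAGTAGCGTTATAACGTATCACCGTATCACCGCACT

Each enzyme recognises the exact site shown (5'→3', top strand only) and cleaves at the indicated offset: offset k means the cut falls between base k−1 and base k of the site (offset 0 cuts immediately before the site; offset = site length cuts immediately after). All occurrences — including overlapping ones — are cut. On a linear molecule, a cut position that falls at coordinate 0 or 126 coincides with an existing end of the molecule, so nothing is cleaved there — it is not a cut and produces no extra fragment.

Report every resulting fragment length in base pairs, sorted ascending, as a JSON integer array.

Site scan:
  IvoIII GTAGCG/1: at [29, 85, 92] ⇒ [30, 86, 93]
  QalIV TATAA/5: at [10, 17, 22, 41, 99] ⇒ [15, 22, 27, 46, 104]
  CdoI CGTATCAC/7: at [2, 57, 71, 104, 112] ⇒ [9, 64, 78, 111, 119]

Pooled cuts: [9, 15, 22, 27, 30, 46, 64, 78, 86, 93, 104, 111, 119]

Fragments:
  [0,9): 9 bp
  [9,15): 6 bp
  [15,22): 7 bp
  [22,27): 5 bp
  [27,30): 3 bp
  [30,46): 16 bp
  [46,64): 18 bp
  [64,78): 14 bp
  [78,86): 8 bp
  [86,93): 7 bp
  [93,104): 11 bp
  [104,111): 7 bp
  [111,119): 8 bp
  [119,126): 7 bp

[3,5,6,7,7,7,7,8,8,9,11,14,16,18]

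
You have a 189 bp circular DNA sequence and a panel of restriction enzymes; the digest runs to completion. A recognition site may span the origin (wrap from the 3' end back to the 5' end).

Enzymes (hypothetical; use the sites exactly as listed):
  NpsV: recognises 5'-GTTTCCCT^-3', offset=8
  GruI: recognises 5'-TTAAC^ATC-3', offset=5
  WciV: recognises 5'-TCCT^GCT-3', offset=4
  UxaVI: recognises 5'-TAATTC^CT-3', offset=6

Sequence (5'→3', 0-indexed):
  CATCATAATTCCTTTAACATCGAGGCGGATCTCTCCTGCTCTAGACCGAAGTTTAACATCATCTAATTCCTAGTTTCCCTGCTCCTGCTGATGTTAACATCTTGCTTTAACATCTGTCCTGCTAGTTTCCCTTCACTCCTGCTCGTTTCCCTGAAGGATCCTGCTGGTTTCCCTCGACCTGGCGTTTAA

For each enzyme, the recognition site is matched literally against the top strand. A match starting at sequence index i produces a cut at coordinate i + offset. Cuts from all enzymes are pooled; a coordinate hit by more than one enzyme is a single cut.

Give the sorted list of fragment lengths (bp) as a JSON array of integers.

[6,7,8,9,10,10,11,12,12,12,12,12,13,16,19,20]

Scan for sites:
  NpsV GTTTCCCT/8: at [72, 124, 144, 166] ⇒ [80, 132, 152, 174]
  GruI TTAACATC/5: at [13, 52, 93, 106, 185] ⇒ [1, 18, 57, 98, 111]
  WciV TCCTGCT/4: at [33, 82, 116, 136, 158] ⇒ [37, 86, 120, 140, 162]
  UxaVI TAATTCCT/6: at [5, 63] ⇒ [11, 69]

All cut coordinates (distinct, sorted): [1, 11, 18, 37, 57, 69, 80, 86, 98, 111, 120, 132, 140, 152, 162, 174]

Fragments:
  1→11: 10 bp
  11→18: 7 bp
  18→37: 19 bp
  37→57: 20 bp
  57→69: 12 bp
  69→80: 11 bp
  80→86: 6 bp
  86→98: 12 bp
  98→111: 13 bp
  111→120: 9 bp
  120→132: 12 bp
  132→140: 8 bp
  140→152: 12 bp
  152→162: 10 bp
  162→174: 12 bp
  174→1 (wrap): 189-174+1 = 16 bp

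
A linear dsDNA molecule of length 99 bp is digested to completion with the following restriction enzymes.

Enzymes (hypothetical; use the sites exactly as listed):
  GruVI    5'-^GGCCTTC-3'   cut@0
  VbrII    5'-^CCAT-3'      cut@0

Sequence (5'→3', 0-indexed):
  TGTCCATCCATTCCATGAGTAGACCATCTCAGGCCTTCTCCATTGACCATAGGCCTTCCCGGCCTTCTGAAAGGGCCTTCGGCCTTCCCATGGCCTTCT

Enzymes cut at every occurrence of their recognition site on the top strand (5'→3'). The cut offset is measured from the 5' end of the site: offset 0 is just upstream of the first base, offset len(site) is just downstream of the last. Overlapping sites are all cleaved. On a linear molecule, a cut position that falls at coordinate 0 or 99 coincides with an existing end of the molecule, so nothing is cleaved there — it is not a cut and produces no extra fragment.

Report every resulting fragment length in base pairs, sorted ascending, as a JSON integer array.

Site scan:
  GruVI (GGCCTTC, off=0): starts [31, 51, 60, 73, 80, 91] → cuts [31, 51, 60, 73, 80, 91]
  VbrII (CCAT, off=0): starts [3, 7, 12, 23, 39, 46, 87] → cuts [3, 7, 12, 23, 39, 46, 87]

All cut coordinates (distinct, sorted): [3, 7, 12, 23, 31, 39, 46, 51, 60, 73, 80, 87, 91]

Fragments:
  [0,3): 3 bp
  [3,7): 4 bp
  [7,12): 5 bp
  [12,23): 11 bp
  [23,31): 8 bp
  [31,39): 8 bp
  [39,46): 7 bp
  [46,51): 5 bp
  [51,60): 9 bp
  [60,73): 13 bp
  [73,80): 7 bp
  [80,87): 7 bp
  [87,91): 4 bp
  [91,99): 8 bp

[3,4,4,5,5,7,7,7,8,8,8,9,11,13]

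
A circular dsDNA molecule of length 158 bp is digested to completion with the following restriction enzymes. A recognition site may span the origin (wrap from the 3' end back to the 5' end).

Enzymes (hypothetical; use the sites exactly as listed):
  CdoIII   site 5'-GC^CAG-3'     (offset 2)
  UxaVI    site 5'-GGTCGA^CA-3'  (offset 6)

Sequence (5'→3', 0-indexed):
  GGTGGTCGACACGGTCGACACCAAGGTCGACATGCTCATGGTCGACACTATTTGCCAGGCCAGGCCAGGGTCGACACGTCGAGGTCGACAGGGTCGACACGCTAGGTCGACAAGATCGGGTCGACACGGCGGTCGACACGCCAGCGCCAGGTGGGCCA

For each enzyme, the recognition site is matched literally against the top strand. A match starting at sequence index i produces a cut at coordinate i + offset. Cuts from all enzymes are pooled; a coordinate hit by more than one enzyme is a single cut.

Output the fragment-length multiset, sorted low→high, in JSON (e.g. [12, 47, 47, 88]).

[5,5,5,6,9,9,9,9,10,11,12,12,13,14,14,15]

Scan for sites:
  CdoIII (GCCAG, off=2): starts [53, 58, 63, 139, 145, 154] → cuts [55, 60, 65, 141, 147, 156]
  UxaVI (GGTCGACA, off=6): starts [3, 12, 24, 39, 68, 82, 91, 104, 118, 130] → cuts [9, 18, 30, 45, 74, 88, 97, 110, 124, 136]

Pooled cuts: [9, 18, 30, 45, 55, 60, 65, 74, 88, 97, 110, 124, 136, 141, 147, 156]

Fragments:
  9→18: 9 bp
  18→30: 12 bp
  30→45: 15 bp
  45→55: 10 bp
  55→60: 5 bp
  60→65: 5 bp
  65→74: 9 bp
  74→88: 14 bp
  88→97: 9 bp
  97→110: 13 bp
  110→124: 14 bp
  124→136: 12 bp
  136→141: 5 bp
  141→147: 6 bp
  147→156: 9 bp
  156→9 (wrap): 158-156+9 = 11 bp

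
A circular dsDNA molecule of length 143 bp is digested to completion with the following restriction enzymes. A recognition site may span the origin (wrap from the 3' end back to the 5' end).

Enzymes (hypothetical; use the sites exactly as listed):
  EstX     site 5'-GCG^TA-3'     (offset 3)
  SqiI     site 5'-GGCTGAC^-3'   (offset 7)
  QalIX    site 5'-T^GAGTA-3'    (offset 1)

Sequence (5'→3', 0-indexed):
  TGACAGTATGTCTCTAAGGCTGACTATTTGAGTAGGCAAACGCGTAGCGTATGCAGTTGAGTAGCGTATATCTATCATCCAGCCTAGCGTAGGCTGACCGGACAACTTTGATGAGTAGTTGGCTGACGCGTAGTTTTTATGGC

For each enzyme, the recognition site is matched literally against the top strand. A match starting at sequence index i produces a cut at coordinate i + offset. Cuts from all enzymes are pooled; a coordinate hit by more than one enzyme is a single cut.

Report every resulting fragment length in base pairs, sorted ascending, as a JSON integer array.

[3,5,5,8,9,9,14,15,15,17,20,23]

Site scan:
  EstX GCGTA/3: at [41, 46, 63, 86, 127] ⇒ [44, 49, 66, 89, 130]
  SqiI GGCTGAC/7: at [17, 91, 120, 140] ⇒ [4, 24, 98, 127]
  QalIX TGAGTA/1: at [28, 57, 111] ⇒ [29, 58, 112]

All cut coordinates (distinct, sorted): [4, 24, 29, 44, 49, 58, 66, 89, 98, 112, 127, 130]

Fragment lengths:
  4→24: 20 bp
  24→29: 5 bp
  29→44: 15 bp
  44→49: 5 bp
  49→58: 9 bp
  58→66: 8 bp
  66→89: 23 bp
  89→98: 9 bp
  98→112: 14 bp
  112→127: 15 bp
  127→130: 3 bp
  130→4 (wrap): 143-130+4 = 17 bp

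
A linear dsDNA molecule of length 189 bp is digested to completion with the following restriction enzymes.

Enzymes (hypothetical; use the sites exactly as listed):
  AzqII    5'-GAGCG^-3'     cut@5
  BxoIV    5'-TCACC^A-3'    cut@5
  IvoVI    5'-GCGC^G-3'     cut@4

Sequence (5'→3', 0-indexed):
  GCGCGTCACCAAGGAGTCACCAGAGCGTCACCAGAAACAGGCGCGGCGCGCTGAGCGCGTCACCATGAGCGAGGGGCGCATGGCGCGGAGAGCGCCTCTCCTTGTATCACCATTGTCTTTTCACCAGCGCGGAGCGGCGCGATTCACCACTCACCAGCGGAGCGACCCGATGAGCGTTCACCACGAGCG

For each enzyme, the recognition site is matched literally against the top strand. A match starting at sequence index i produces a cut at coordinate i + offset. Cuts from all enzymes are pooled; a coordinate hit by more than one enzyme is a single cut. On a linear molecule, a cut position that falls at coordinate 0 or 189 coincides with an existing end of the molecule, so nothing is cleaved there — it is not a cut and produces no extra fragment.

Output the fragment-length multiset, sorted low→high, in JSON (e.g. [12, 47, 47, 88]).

[1,4,4,5,5,5,6,6,6,6,6,7,7,7,8,8,8,9,11,12,12,14,15,17]

Per-enzyme occurrences:
  AzqII (GAGCG, off=5): starts [22, 52, 66, 89, 131, 159, 171, 184] → cuts [27, 57, 71, 94, 136, 164, 176] (position 189 is a terminus of the linear molecule — no cut)
  BxoIV (TCACCA, off=5): starts [5, 16, 27, 59, 106, 120, 143, 150, 177] → cuts [10, 21, 32, 64, 111, 125, 148, 155, 182]
  IvoVI (GCGCG, off=4): starts [0, 40, 45, 54, 82, 126, 136] → cuts [4, 44, 49, 58, 86, 130, 140]

All cut coordinates (distinct, sorted): [4, 10, 21, 27, 32, 44, 49, 57, 58, 64, 71, 86, 94, 111, 125, 130, 136, 140, 148, 155, 164, 176, 182]

Fragment lengths:
  [0,4): 4 bp
  [4,10): 6 bp
  [10,21): 11 bp
  [21,27): 6 bp
  [27,32): 5 bp
  [32,44): 12 bp
  [44,49): 5 bp
  [49,57): 8 bp
  [57,58): 1 bp
  [58,64): 6 bp
  [64,71): 7 bp
  [71,86): 15 bp
  [86,94): 8 bp
  [94,111): 17 bp
  [111,125): 14 bp
  [125,130): 5 bp
  [130,136): 6 bp
  [136,140): 4 bp
  [140,148): 8 bp
  [148,155): 7 bp
  [155,164): 9 bp
  [164,176): 12 bp
  [176,182): 6 bp
  [182,189): 7 bp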